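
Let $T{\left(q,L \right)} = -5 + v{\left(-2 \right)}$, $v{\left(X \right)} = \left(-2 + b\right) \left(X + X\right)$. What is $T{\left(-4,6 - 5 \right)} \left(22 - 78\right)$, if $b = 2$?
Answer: $280$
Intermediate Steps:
$v{\left(X \right)} = 0$ ($v{\left(X \right)} = \left(-2 + 2\right) \left(X + X\right) = 0 \cdot 2 X = 0$)
$T{\left(q,L \right)} = -5$ ($T{\left(q,L \right)} = -5 + 0 = -5$)
$T{\left(-4,6 - 5 \right)} \left(22 - 78\right) = - 5 \left(22 - 78\right) = \left(-5\right) \left(-56\right) = 280$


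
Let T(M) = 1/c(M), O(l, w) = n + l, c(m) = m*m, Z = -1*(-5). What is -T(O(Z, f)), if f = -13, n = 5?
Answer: -1/100 ≈ -0.010000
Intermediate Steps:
Z = 5
c(m) = m²
O(l, w) = 5 + l
T(M) = M⁻² (T(M) = 1/(M²) = M⁻²)
-T(O(Z, f)) = -1/(5 + 5)² = -1/10² = -1*1/100 = -1/100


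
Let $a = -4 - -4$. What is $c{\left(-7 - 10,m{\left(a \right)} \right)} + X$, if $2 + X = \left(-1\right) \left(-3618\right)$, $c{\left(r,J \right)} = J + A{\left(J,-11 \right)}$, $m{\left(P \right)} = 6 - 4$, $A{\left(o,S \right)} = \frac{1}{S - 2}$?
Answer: $\frac{47033}{13} \approx 3617.9$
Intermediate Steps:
$A{\left(o,S \right)} = \frac{1}{-2 + S}$
$a = 0$ ($a = -4 + 4 = 0$)
$m{\left(P \right)} = 2$
$c{\left(r,J \right)} = - \frac{1}{13} + J$ ($c{\left(r,J \right)} = J + \frac{1}{-2 - 11} = J + \frac{1}{-13} = J - \frac{1}{13} = - \frac{1}{13} + J$)
$X = 3616$ ($X = -2 - -3618 = -2 + 3618 = 3616$)
$c{\left(-7 - 10,m{\left(a \right)} \right)} + X = \left(- \frac{1}{13} + 2\right) + 3616 = \frac{25}{13} + 3616 = \frac{47033}{13}$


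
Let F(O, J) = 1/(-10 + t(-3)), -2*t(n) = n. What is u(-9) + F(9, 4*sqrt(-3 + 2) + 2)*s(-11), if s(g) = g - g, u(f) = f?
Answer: -9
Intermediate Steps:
s(g) = 0
t(n) = -n/2
F(O, J) = -2/17 (F(O, J) = 1/(-10 - 1/2*(-3)) = 1/(-10 + 3/2) = 1/(-17/2) = -2/17)
u(-9) + F(9, 4*sqrt(-3 + 2) + 2)*s(-11) = -9 - 2/17*0 = -9 + 0 = -9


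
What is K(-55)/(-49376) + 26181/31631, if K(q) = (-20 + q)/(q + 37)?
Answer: 7755487561/9370873536 ≈ 0.82762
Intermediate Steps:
K(q) = (-20 + q)/(37 + q)
K(-55)/(-49376) + 26181/31631 = ((-20 - 55)/(37 - 55))/(-49376) + 26181/31631 = (-75/(-18))*(-1/49376) + 26181*(1/31631) = -1/18*(-75)*(-1/49376) + 26181/31631 = (25/6)*(-1/49376) + 26181/31631 = -25/296256 + 26181/31631 = 7755487561/9370873536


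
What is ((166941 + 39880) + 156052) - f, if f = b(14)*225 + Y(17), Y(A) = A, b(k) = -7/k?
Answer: 725937/2 ≈ 3.6297e+5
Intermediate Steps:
f = -191/2 (f = -7/14*225 + 17 = -7*1/14*225 + 17 = -1/2*225 + 17 = -225/2 + 17 = -191/2 ≈ -95.500)
((166941 + 39880) + 156052) - f = ((166941 + 39880) + 156052) - 1*(-191/2) = (206821 + 156052) + 191/2 = 362873 + 191/2 = 725937/2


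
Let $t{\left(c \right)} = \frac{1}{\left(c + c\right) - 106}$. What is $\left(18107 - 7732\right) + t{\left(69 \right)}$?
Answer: $\frac{332001}{32} \approx 10375.0$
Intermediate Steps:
$t{\left(c \right)} = \frac{1}{-106 + 2 c}$ ($t{\left(c \right)} = \frac{1}{2 c - 106} = \frac{1}{-106 + 2 c}$)
$\left(18107 - 7732\right) + t{\left(69 \right)} = \left(18107 - 7732\right) + \frac{1}{2 \left(-53 + 69\right)} = 10375 + \frac{1}{2 \cdot 16} = 10375 + \frac{1}{2} \cdot \frac{1}{16} = 10375 + \frac{1}{32} = \frac{332001}{32}$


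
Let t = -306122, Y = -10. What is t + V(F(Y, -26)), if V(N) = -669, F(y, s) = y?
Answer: -306791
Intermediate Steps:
t + V(F(Y, -26)) = -306122 - 669 = -306791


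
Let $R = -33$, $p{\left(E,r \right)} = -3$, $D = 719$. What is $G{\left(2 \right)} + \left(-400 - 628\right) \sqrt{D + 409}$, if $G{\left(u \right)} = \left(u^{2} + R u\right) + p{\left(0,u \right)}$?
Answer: $-65 - 2056 \sqrt{282} \approx -34591.0$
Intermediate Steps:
$G{\left(u \right)} = -3 + u^{2} - 33 u$ ($G{\left(u \right)} = \left(u^{2} - 33 u\right) - 3 = -3 + u^{2} - 33 u$)
$G{\left(2 \right)} + \left(-400 - 628\right) \sqrt{D + 409} = \left(-3 + 2^{2} - 66\right) + \left(-400 - 628\right) \sqrt{719 + 409} = \left(-3 + 4 - 66\right) + \left(-400 - 628\right) \sqrt{1128} = -65 - 1028 \cdot 2 \sqrt{282} = -65 - 2056 \sqrt{282}$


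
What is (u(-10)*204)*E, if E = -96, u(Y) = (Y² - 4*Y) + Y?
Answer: -2545920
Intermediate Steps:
u(Y) = Y² - 3*Y
(u(-10)*204)*E = (-10*(-3 - 10)*204)*(-96) = (-10*(-13)*204)*(-96) = (130*204)*(-96) = 26520*(-96) = -2545920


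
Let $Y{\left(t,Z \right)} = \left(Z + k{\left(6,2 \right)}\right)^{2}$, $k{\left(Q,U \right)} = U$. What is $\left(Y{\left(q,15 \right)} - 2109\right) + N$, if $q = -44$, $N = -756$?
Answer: $-2576$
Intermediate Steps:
$Y{\left(t,Z \right)} = \left(2 + Z\right)^{2}$ ($Y{\left(t,Z \right)} = \left(Z + 2\right)^{2} = \left(2 + Z\right)^{2}$)
$\left(Y{\left(q,15 \right)} - 2109\right) + N = \left(\left(2 + 15\right)^{2} - 2109\right) - 756 = \left(17^{2} - 2109\right) - 756 = \left(289 - 2109\right) - 756 = -1820 - 756 = -2576$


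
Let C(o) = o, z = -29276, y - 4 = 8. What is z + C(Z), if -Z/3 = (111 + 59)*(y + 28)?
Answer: -49676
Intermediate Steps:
y = 12 (y = 4 + 8 = 12)
Z = -20400 (Z = -3*(111 + 59)*(12 + 28) = -510*40 = -3*6800 = -20400)
z + C(Z) = -29276 - 20400 = -49676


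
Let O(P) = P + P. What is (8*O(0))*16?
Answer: 0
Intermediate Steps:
O(P) = 2*P
(8*O(0))*16 = (8*(2*0))*16 = (8*0)*16 = 0*16 = 0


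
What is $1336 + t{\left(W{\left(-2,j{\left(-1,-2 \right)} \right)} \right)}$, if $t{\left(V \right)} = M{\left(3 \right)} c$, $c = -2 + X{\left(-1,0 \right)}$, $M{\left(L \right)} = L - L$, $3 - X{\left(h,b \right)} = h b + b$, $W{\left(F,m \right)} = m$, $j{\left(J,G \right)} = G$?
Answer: $1336$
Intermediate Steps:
$X{\left(h,b \right)} = 3 - b - b h$ ($X{\left(h,b \right)} = 3 - \left(h b + b\right) = 3 - \left(b h + b\right) = 3 - \left(b + b h\right) = 3 - b - b h$)
$M{\left(L \right)} = 0$
$c = 1$ ($c = -2 - \left(-3 + 0 \left(-1\right)\right) = -2 + \left(3 + 0 + 0\right) = -2 + 3 = 1$)
$t{\left(V \right)} = 0$ ($t{\left(V \right)} = 0 \cdot 1 = 0$)
$1336 + t{\left(W{\left(-2,j{\left(-1,-2 \right)} \right)} \right)} = 1336 + 0 = 1336$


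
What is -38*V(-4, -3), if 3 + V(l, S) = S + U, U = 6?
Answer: 0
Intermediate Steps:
V(l, S) = 3 + S (V(l, S) = -3 + (S + 6) = -3 + (6 + S) = 3 + S)
-38*V(-4, -3) = -38*(3 - 3) = -38*0 = 0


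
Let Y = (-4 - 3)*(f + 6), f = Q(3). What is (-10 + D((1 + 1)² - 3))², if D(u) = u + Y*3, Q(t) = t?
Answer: 39204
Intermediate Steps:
f = 3
Y = -63 (Y = (-4 - 3)*(3 + 6) = -7*9 = -63)
D(u) = -189 + u (D(u) = u - 63*3 = u - 189 = -189 + u)
(-10 + D((1 + 1)² - 3))² = (-10 + (-189 + ((1 + 1)² - 3)))² = (-10 + (-189 + (2² - 3)))² = (-10 + (-189 + (4 - 3)))² = (-10 + (-189 + 1))² = (-10 - 188)² = (-198)² = 39204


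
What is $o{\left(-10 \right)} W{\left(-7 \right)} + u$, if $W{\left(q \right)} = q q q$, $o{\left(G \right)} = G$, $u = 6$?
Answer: $3436$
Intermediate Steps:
$W{\left(q \right)} = q^{3}$ ($W{\left(q \right)} = q^{2} q = q^{3}$)
$o{\left(-10 \right)} W{\left(-7 \right)} + u = - 10 \left(-7\right)^{3} + 6 = \left(-10\right) \left(-343\right) + 6 = 3430 + 6 = 3436$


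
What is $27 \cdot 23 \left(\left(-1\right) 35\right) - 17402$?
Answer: $-39137$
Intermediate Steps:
$27 \cdot 23 \left(\left(-1\right) 35\right) - 17402 = 621 \left(-35\right) - 17402 = -21735 - 17402 = -39137$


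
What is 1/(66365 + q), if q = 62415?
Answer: 1/128780 ≈ 7.7652e-6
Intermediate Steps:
1/(66365 + q) = 1/(66365 + 62415) = 1/128780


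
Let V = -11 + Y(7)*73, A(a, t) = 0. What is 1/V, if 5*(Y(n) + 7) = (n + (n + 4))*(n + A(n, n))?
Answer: 5/6588 ≈ 0.00075896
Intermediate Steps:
Y(n) = -7 + n*(4 + 2*n)/5 (Y(n) = -7 + ((n + (n + 4))*(n + 0))/5 = -7 + ((n + (4 + n))*n)/5 = -7 + ((4 + 2*n)*n)/5 = -7 + (n*(4 + 2*n))/5 = -7 + n*(4 + 2*n)/5)
V = 6588/5 (V = -11 + (-7 + (2/5)*7**2 + (4/5)*7)*73 = -11 + (-7 + (2/5)*49 + 28/5)*73 = -11 + (-7 + 98/5 + 28/5)*73 = -11 + (91/5)*73 = -11 + 6643/5 = 6588/5 ≈ 1317.6)
1/V = 1/(6588/5) = 5/6588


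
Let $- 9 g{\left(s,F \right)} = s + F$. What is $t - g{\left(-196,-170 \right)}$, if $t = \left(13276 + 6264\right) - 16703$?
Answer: $\frac{8389}{3} \approx 2796.3$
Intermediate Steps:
$g{\left(s,F \right)} = - \frac{F}{9} - \frac{s}{9}$ ($g{\left(s,F \right)} = - \frac{s + F}{9} = - \frac{F + s}{9} = - \frac{F}{9} - \frac{s}{9}$)
$t = 2837$ ($t = 19540 - 16703 = 2837$)
$t - g{\left(-196,-170 \right)} = 2837 - \left(\left(- \frac{1}{9}\right) \left(-170\right) - - \frac{196}{9}\right) = 2837 - \left(\frac{170}{9} + \frac{196}{9}\right) = 2837 - \frac{122}{3} = \frac{8389}{3}$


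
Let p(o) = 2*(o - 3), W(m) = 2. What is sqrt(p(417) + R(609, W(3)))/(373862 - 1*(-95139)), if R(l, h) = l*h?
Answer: sqrt(2046)/469001 ≈ 9.6445e-5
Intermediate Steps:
p(o) = -6 + 2*o (p(o) = 2*(-3 + o) = -6 + 2*o)
R(l, h) = h*l
sqrt(p(417) + R(609, W(3)))/(373862 - 1*(-95139)) = sqrt((-6 + 2*417) + 2*609)/(373862 - 1*(-95139)) = sqrt((-6 + 834) + 1218)/(373862 + 95139) = sqrt(828 + 1218)/469001 = sqrt(2046)*(1/469001) = sqrt(2046)/469001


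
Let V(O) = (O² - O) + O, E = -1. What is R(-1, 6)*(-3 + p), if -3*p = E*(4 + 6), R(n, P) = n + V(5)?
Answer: 8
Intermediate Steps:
V(O) = O²
R(n, P) = 25 + n (R(n, P) = n + 5² = n + 25 = 25 + n)
p = 10/3 (p = -(-1)*(4 + 6)/3 = -(-1)*10/3 = -⅓*(-10) = 10/3 ≈ 3.3333)
R(-1, 6)*(-3 + p) = (25 - 1)*(-3 + 10/3) = 24*(⅓) = 8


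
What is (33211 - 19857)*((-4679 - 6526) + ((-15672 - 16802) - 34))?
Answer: -583743402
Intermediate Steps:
(33211 - 19857)*((-4679 - 6526) + ((-15672 - 16802) - 34)) = 13354*(-11205 + (-32474 - 34)) = 13354*(-11205 - 32508) = 13354*(-43713) = -583743402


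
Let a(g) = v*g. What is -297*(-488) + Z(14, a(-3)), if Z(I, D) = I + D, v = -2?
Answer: 144956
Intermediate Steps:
a(g) = -2*g
Z(I, D) = D + I
-297*(-488) + Z(14, a(-3)) = -297*(-488) + (-2*(-3) + 14) = 144936 + (6 + 14) = 144936 + 20 = 144956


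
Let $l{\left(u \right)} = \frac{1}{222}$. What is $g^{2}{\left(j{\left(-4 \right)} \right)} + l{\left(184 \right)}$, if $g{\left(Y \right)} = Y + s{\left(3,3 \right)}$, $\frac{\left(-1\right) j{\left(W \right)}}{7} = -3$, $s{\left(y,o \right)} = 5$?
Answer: $\frac{150073}{222} \approx 676.0$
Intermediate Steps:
$j{\left(W \right)} = 21$ ($j{\left(W \right)} = \left(-7\right) \left(-3\right) = 21$)
$l{\left(u \right)} = \frac{1}{222}$
$g{\left(Y \right)} = 5 + Y$ ($g{\left(Y \right)} = Y + 5 = 5 + Y$)
$g^{2}{\left(j{\left(-4 \right)} \right)} + l{\left(184 \right)} = \left(5 + 21\right)^{2} + \frac{1}{222} = 26^{2} + \frac{1}{222} = 676 + \frac{1}{222} = \frac{150073}{222}$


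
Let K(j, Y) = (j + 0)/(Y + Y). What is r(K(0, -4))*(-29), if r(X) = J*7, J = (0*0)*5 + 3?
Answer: -609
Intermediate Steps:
K(j, Y) = j/(2*Y) (K(j, Y) = j/((2*Y)) = j*(1/(2*Y)) = j/(2*Y))
J = 3 (J = 0*5 + 3 = 0 + 3 = 3)
r(X) = 21 (r(X) = 3*7 = 21)
r(K(0, -4))*(-29) = 21*(-29) = -609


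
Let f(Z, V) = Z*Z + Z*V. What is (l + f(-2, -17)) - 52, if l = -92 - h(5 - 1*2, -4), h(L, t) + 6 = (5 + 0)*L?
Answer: -115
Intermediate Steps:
h(L, t) = -6 + 5*L (h(L, t) = -6 + (5 + 0)*L = -6 + 5*L)
f(Z, V) = Z² + V*Z
l = -101 (l = -92 - (-6 + 5*(5 - 1*2)) = -92 - (-6 + 5*(5 - 2)) = -92 - (-6 + 5*3) = -92 - (-6 + 15) = -92 - 1*9 = -92 - 9 = -101)
(l + f(-2, -17)) - 52 = (-101 - 2*(-17 - 2)) - 52 = (-101 - 2*(-19)) - 52 = (-101 + 38) - 52 = -63 - 52 = -115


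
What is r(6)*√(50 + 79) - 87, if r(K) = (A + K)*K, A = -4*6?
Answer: -87 - 108*√129 ≈ -1313.6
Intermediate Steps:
A = -24
r(K) = K*(-24 + K) (r(K) = (-24 + K)*K = K*(-24 + K))
r(6)*√(50 + 79) - 87 = (6*(-24 + 6))*√(50 + 79) - 87 = (6*(-18))*√129 - 87 = -108*√129 - 87 = -87 - 108*√129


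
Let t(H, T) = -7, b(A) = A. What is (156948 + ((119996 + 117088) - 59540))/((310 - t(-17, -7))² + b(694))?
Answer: 334492/101183 ≈ 3.3058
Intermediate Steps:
(156948 + ((119996 + 117088) - 59540))/((310 - t(-17, -7))² + b(694)) = (156948 + ((119996 + 117088) - 59540))/((310 - 1*(-7))² + 694) = (156948 + (237084 - 59540))/((310 + 7)² + 694) = (156948 + 177544)/(317² + 694) = 334492/(100489 + 694) = 334492/101183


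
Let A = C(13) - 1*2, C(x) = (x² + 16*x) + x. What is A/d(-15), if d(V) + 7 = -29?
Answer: -97/9 ≈ -10.778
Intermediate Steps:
d(V) = -36 (d(V) = -7 - 29 = -36)
C(x) = x² + 17*x
A = 388 (A = 13*(17 + 13) - 1*2 = 13*30 - 2 = 390 - 2 = 388)
A/d(-15) = 388/(-36) = 388*(-1/36) = -97/9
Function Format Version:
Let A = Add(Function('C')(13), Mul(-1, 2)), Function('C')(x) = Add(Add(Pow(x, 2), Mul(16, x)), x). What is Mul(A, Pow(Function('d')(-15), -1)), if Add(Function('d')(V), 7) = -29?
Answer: Rational(-97, 9) ≈ -10.778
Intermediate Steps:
Function('d')(V) = -36 (Function('d')(V) = Add(-7, -29) = -36)
Function('C')(x) = Add(Pow(x, 2), Mul(17, x))
A = 388 (A = Add(Mul(13, Add(17, 13)), Mul(-1, 2)) = Add(Mul(13, 30), -2) = Add(390, -2) = 388)
Mul(A, Pow(Function('d')(-15), -1)) = Mul(388, Pow(-36, -1)) = Mul(388, Rational(-1, 36)) = Rational(-97, 9)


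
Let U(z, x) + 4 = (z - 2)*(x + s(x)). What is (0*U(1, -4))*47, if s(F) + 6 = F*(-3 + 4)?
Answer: 0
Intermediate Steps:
s(F) = -6 + F (s(F) = -6 + F*(-3 + 4) = -6 + F*1 = -6 + F)
U(z, x) = -4 + (-6 + 2*x)*(-2 + z) (U(z, x) = -4 + (z - 2)*(x + (-6 + x)) = -4 + (-2 + z)*(-6 + 2*x) = -4 + (-6 + 2*x)*(-2 + z))
(0*U(1, -4))*47 = (0*(8 - 4*(-4) - 4*1 + 1*(-6 - 4)))*47 = (0*(8 + 16 - 4 + 1*(-10)))*47 = (0*(8 + 16 - 4 - 10))*47 = (0*10)*47 = 0*47 = 0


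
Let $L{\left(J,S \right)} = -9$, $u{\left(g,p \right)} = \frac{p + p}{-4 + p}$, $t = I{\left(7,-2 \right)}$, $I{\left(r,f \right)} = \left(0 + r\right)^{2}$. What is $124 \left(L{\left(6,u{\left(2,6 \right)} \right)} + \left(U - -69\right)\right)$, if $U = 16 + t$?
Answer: $15500$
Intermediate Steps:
$I{\left(r,f \right)} = r^{2}$
$t = 49$ ($t = 7^{2} = 49$)
$u{\left(g,p \right)} = \frac{2 p}{-4 + p}$
$U = 65$ ($U = 16 + 49 = 65$)
$124 \left(L{\left(6,u{\left(2,6 \right)} \right)} + \left(U - -69\right)\right) = 124 \left(-9 + \left(65 - -69\right)\right) = 124 \left(-9 + \left(65 + 69\right)\right) = 124 \left(-9 + 134\right) = 124 \cdot 125 = 15500$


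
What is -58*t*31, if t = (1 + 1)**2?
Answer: -7192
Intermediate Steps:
t = 4 (t = 2**2 = 4)
-58*t*31 = -58*4*31 = -232*31 = -7192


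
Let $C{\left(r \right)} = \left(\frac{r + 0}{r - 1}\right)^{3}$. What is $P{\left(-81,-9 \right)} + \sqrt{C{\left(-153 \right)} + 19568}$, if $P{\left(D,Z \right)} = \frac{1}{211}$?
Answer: $\frac{1}{211} + \frac{\sqrt{11006546863466}}{23716} \approx 139.89$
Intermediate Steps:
$P{\left(D,Z \right)} = \frac{1}{211}$
$C{\left(r \right)} = \frac{r^{3}}{\left(-1 + r\right)^{3}}$ ($C{\left(r \right)} = \left(\frac{r}{-1 + r}\right)^{3} = \frac{r^{3}}{\left(-1 + r\right)^{3}}$)
$P{\left(-81,-9 \right)} + \sqrt{C{\left(-153 \right)} + 19568} = \frac{1}{211} + \sqrt{\frac{\left(-153\right)^{3}}{\left(-1 - 153\right)^{3}} + 19568} = \frac{1}{211} + \sqrt{- \frac{3581577}{-3652264} + 19568} = \frac{1}{211} + \sqrt{\left(-3581577\right) \left(- \frac{1}{3652264}\right) + 19568} = \frac{1}{211} + \sqrt{\frac{3581577}{3652264} + 19568} = \frac{1}{211} + \sqrt{\frac{71471083529}{3652264}} = \frac{1}{211} + \frac{\sqrt{11006546863466}}{23716}$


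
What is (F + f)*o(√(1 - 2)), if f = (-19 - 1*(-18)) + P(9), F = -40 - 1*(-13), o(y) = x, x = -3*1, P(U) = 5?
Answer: 69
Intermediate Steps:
x = -3
o(y) = -3
F = -27 (F = -40 + 13 = -27)
f = 4 (f = (-19 - 1*(-18)) + 5 = (-19 + 18) + 5 = -1 + 5 = 4)
(F + f)*o(√(1 - 2)) = (-27 + 4)*(-3) = -23*(-3) = 69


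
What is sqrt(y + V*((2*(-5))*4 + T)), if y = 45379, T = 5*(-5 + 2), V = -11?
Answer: 4*sqrt(2874) ≈ 214.44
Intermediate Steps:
T = -15 (T = 5*(-3) = -15)
sqrt(y + V*((2*(-5))*4 + T)) = sqrt(45379 - 11*((2*(-5))*4 - 15)) = sqrt(45379 - 11*(-10*4 - 15)) = sqrt(45379 - 11*(-40 - 15)) = sqrt(45379 - 11*(-55)) = sqrt(45379 + 605) = sqrt(45984) = 4*sqrt(2874)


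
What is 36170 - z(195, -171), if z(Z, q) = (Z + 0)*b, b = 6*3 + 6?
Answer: 31490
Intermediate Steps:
b = 24 (b = 18 + 6 = 24)
z(Z, q) = 24*Z (z(Z, q) = (Z + 0)*24 = Z*24 = 24*Z)
36170 - z(195, -171) = 36170 - 24*195 = 36170 - 1*4680 = 36170 - 4680 = 31490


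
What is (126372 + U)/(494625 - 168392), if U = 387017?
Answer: 513389/326233 ≈ 1.5737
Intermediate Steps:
(126372 + U)/(494625 - 168392) = (126372 + 387017)/(494625 - 168392) = 513389/326233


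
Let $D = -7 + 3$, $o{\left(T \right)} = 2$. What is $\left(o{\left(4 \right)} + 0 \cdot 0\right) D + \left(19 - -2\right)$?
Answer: $13$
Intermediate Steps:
$D = -4$
$\left(o{\left(4 \right)} + 0 \cdot 0\right) D + \left(19 - -2\right) = \left(2 + 0 \cdot 0\right) \left(-4\right) + \left(19 - -2\right) = \left(2 + 0\right) \left(-4\right) + \left(19 + 2\right) = 2 \left(-4\right) + 21 = -8 + 21 = 13$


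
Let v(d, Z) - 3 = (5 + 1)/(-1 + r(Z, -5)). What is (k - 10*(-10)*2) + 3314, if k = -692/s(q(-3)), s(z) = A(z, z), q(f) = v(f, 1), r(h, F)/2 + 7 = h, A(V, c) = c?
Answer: 106966/33 ≈ 3241.4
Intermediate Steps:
r(h, F) = -14 + 2*h
v(d, Z) = 3 + 6/(-15 + 2*Z) (v(d, Z) = 3 + (5 + 1)/(-1 + (-14 + 2*Z)) = 3 + 6/(-15 + 2*Z))
q(f) = 33/13 (q(f) = 3*(-13 + 2*1)/(-15 + 2*1) = 3*(-13 + 2)/(-15 + 2) = 3*(-11)/(-13) = 3*(-1/13)*(-11) = 33/13)
s(z) = z
k = -8996/33 (k = -692/33/13 = -692*13/33 = -8996/33 ≈ -272.61)
(k - 10*(-10)*2) + 3314 = (-8996/33 - 10*(-10)*2) + 3314 = (-8996/33 + 100*2) + 3314 = (-8996/33 + 200) + 3314 = -2396/33 + 3314 = 106966/33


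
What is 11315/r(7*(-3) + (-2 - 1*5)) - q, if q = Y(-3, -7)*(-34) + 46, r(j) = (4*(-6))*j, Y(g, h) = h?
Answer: -179533/672 ≈ -267.16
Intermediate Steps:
r(j) = -24*j
q = 284 (q = -7*(-34) + 46 = 238 + 46 = 284)
11315/r(7*(-3) + (-2 - 1*5)) - q = 11315/((-24*(7*(-3) + (-2 - 1*5)))) - 1*284 = 11315/((-24*(-21 + (-2 - 5)))) - 284 = 11315/((-24*(-21 - 7))) - 284 = 11315/((-24*(-28))) - 284 = 11315/672 - 284 = -179533/672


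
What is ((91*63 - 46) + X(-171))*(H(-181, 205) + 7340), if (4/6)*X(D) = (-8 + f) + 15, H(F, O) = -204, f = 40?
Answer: 41085520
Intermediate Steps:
X(D) = 141/2 (X(D) = 3*((-8 + 40) + 15)/2 = 3*(32 + 15)/2 = (3/2)*47 = 141/2)
((91*63 - 46) + X(-171))*(H(-181, 205) + 7340) = ((91*63 - 46) + 141/2)*(-204 + 7340) = ((5733 - 46) + 141/2)*7136 = (5687 + 141/2)*7136 = (11515/2)*7136 = 41085520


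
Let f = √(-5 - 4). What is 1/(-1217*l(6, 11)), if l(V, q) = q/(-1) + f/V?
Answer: 44/590245 + 2*I/590245 ≈ 7.4545e-5 + 3.3884e-6*I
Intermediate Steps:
f = 3*I (f = √(-9) = 3*I ≈ 3.0*I)
l(V, q) = -q + 3*I/V (l(V, q) = q/(-1) + (3*I)/V = q*(-1) + 3*I/V = -q + 3*I/V)
1/(-1217*l(6, 11)) = 1/(-1217*(-1*11 + 3*I/6)) = 1/(-1217*(-11 + 3*I*(⅙))) = 1/(-1217*(-11 + I/2)) = 1/(13387 - 1217*I/2) = 4*(13387 + 1217*I/2)/718328165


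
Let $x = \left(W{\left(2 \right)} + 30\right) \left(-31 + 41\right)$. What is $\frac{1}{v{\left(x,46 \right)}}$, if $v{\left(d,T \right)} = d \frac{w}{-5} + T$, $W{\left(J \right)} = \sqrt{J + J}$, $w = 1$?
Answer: $- \frac{1}{18} \approx -0.055556$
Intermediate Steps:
$W{\left(J \right)} = \sqrt{2} \sqrt{J}$ ($W{\left(J \right)} = \sqrt{2 J} = \sqrt{2} \sqrt{J}$)
$x = 320$ ($x = \left(\sqrt{2} \sqrt{2} + 30\right) \left(-31 + 41\right) = \left(2 + 30\right) 10 = 32 \cdot 10 = 320$)
$v{\left(d,T \right)} = T - \frac{d}{5}$ ($v{\left(d,T \right)} = d 1 \frac{1}{-5} + T = d 1 \left(- \frac{1}{5}\right) + T = d \left(- \frac{1}{5}\right) + T = - \frac{d}{5} + T = T - \frac{d}{5}$)
$\frac{1}{v{\left(x,46 \right)}} = \frac{1}{46 - 64} = \frac{1}{-18} = - \frac{1}{18}$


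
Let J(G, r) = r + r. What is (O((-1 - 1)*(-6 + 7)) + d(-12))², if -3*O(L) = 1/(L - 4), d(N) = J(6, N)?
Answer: 185761/324 ≈ 573.34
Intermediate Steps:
J(G, r) = 2*r
d(N) = 2*N
O(L) = -1/(3*(-4 + L)) (O(L) = -1/(3*(L - 4)) = -1/(3*(-4 + L)))
(O((-1 - 1)*(-6 + 7)) + d(-12))² = (-1/(-12 + 3*((-1 - 1)*(-6 + 7))) + 2*(-12))² = (-1/(-12 + 3*(-2*1)) - 24)² = (-1/(-12 + 3*(-2)) - 24)² = (-1/(-12 - 6) - 24)² = (-1/(-18) - 24)² = (-1*(-1/18) - 24)² = (1/18 - 24)² = (-431/18)² = 185761/324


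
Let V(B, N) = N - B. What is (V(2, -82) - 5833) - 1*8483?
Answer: -14400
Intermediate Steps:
(V(2, -82) - 5833) - 1*8483 = ((-82 - 1*2) - 5833) - 1*8483 = ((-82 - 2) - 5833) - 8483 = (-84 - 5833) - 8483 = -5917 - 8483 = -14400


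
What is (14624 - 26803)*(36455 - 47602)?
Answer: 135759313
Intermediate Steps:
(14624 - 26803)*(36455 - 47602) = -12179*(-11147) = 135759313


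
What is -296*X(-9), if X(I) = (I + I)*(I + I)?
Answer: -95904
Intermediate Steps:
X(I) = 4*I² (X(I) = (2*I)*(2*I) = 4*I²)
-296*X(-9) = -1184*(-9)² = -1184*81 = -296*324 = -95904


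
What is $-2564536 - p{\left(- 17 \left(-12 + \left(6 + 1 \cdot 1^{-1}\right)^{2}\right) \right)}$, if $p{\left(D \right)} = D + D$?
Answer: $-2563278$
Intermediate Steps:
$p{\left(D \right)} = 2 D$
$-2564536 - p{\left(- 17 \left(-12 + \left(6 + 1 \cdot 1^{-1}\right)^{2}\right) \right)} = -2564536 - 2 \left(- 17 \left(-12 + \left(6 + 1 \cdot 1^{-1}\right)^{2}\right)\right) = -2564536 - 2 \left(- 17 \left(-12 + \left(6 + 1 \cdot 1\right)^{2}\right)\right) = -2564536 - 2 \left(- 17 \left(-12 + \left(6 + 1\right)^{2}\right)\right) = -2564536 - 2 \left(- 17 \left(-12 + 7^{2}\right)\right) = -2564536 - 2 \left(- 17 \left(-12 + 49\right)\right) = -2564536 - 2 \left(\left(-17\right) 37\right) = -2564536 - 2 \left(-629\right) = -2564536 - -1258 = -2564536 + 1258 = -2563278$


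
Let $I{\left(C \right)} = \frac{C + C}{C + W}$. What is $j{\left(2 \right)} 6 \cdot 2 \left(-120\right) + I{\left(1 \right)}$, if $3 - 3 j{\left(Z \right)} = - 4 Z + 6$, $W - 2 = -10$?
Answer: $- \frac{16802}{7} \approx -2400.3$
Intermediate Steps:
$W = -8$ ($W = 2 - 10 = -8$)
$j{\left(Z \right)} = -1 + \frac{4 Z}{3}$ ($j{\left(Z \right)} = 1 - \frac{- 4 Z + 6}{3} = 1 - \frac{6 - 4 Z}{3} = 1 + \left(-2 + \frac{4 Z}{3}\right) = -1 + \frac{4 Z}{3}$)
$I{\left(C \right)} = \frac{2 C}{-8 + C}$ ($I{\left(C \right)} = \frac{C + C}{C - 8} = \frac{2 C}{-8 + C}$)
$j{\left(2 \right)} 6 \cdot 2 \left(-120\right) + I{\left(1 \right)} = \left(-1 + \frac{4}{3} \cdot 2\right) 6 \cdot 2 \left(-120\right) + 2 \cdot 1 \frac{1}{-8 + 1} = \left(-1 + \frac{8}{3}\right) 6 \cdot 2 \left(-120\right) + 2 \cdot 1 \frac{1}{-7} = \frac{5}{3} \cdot 6 \cdot 2 \left(-120\right) + 2 \cdot 1 \left(- \frac{1}{7}\right) = 10 \cdot 2 \left(-120\right) - \frac{2}{7} = 20 \left(-120\right) - \frac{2}{7} = -2400 - \frac{2}{7} = - \frac{16802}{7}$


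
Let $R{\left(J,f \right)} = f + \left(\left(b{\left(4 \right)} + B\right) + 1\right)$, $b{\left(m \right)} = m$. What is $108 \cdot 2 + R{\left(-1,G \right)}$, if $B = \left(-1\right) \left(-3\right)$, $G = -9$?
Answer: $215$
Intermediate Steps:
$B = 3$
$R{\left(J,f \right)} = 8 + f$ ($R{\left(J,f \right)} = f + \left(\left(4 + 3\right) + 1\right) = f + \left(7 + 1\right) = f + 8 = 8 + f$)
$108 \cdot 2 + R{\left(-1,G \right)} = 108 \cdot 2 + \left(8 - 9\right) = 216 - 1 = 215$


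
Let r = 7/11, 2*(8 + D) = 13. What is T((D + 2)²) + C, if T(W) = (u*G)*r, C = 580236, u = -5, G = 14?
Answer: 6382106/11 ≈ 5.8019e+5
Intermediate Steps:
D = -3/2 (D = -8 + (½)*13 = -8 + 13/2 = -3/2 ≈ -1.5000)
r = 7/11 (r = 7*(1/11) = 7/11 ≈ 0.63636)
T(W) = -490/11 (T(W) = -5*14*(7/11) = -70*7/11 = -490/11)
T((D + 2)²) + C = -490/11 + 580236 = 6382106/11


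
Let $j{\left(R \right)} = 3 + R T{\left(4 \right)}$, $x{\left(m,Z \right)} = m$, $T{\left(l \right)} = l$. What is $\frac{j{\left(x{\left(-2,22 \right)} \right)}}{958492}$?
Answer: $- \frac{5}{958492} \approx -5.2165 \cdot 10^{-6}$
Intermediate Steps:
$j{\left(R \right)} = 3 + 4 R$ ($j{\left(R \right)} = 3 + R 4 = 3 + 4 R$)
$\frac{j{\left(x{\left(-2,22 \right)} \right)}}{958492} = \frac{3 + 4 \left(-2\right)}{958492} = \left(3 - 8\right) \frac{1}{958492} = \left(-5\right) \frac{1}{958492} = - \frac{5}{958492}$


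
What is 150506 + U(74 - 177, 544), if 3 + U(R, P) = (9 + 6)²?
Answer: 150728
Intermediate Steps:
U(R, P) = 222 (U(R, P) = -3 + (9 + 6)² = -3 + 15² = -3 + 225 = 222)
150506 + U(74 - 177, 544) = 150506 + 222 = 150728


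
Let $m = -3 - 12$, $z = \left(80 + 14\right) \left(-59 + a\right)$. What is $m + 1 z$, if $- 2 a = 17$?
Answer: $-6360$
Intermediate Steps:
$a = - \frac{17}{2}$ ($a = \left(- \frac{1}{2}\right) 17 = - \frac{17}{2} \approx -8.5$)
$z = -6345$ ($z = \left(80 + 14\right) \left(-59 - \frac{17}{2}\right) = 94 \left(- \frac{135}{2}\right) = -6345$)
$m = -15$ ($m = -3 - 12 = -15$)
$m + 1 z = -15 + 1 \left(-6345\right) = -15 - 6345 = -6360$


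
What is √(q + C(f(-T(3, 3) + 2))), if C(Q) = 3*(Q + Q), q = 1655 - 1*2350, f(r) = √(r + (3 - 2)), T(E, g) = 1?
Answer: √(-695 + 6*√2) ≈ 26.201*I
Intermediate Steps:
f(r) = √(1 + r) (f(r) = √(r + 1) = √(1 + r))
q = -695 (q = 1655 - 2350 = -695)
C(Q) = 6*Q (C(Q) = 3*(2*Q) = 6*Q)
√(q + C(f(-T(3, 3) + 2))) = √(-695 + 6*√(1 + (-1*1 + 2))) = √(-695 + 6*√(1 + (-1 + 2))) = √(-695 + 6*√(1 + 1)) = √(-695 + 6*√2)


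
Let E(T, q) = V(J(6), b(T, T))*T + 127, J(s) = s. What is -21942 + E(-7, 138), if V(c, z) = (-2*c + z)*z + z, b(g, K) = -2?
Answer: -21997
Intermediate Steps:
V(c, z) = z + z*(z - 2*c) (V(c, z) = (z - 2*c)*z + z = z*(z - 2*c) + z = z + z*(z - 2*c))
E(T, q) = 127 + 26*T (E(T, q) = (-2*(1 - 2 - 2*6))*T + 127 = (-2*(1 - 2 - 12))*T + 127 = (-2*(-13))*T + 127 = 26*T + 127 = 127 + 26*T)
-21942 + E(-7, 138) = -21942 + (127 + 26*(-7)) = -21942 + (127 - 182) = -21942 - 55 = -21997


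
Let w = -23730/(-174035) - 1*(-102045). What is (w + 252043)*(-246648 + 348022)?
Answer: 1249408776876988/34807 ≈ 3.5895e+10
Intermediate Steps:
w = 3551885061/34807 (w = -23730*(-1/174035) + 102045 = 4746/34807 + 102045 = 3551885061/34807 ≈ 1.0205e+5)
(w + 252043)*(-246648 + 348022) = (3551885061/34807 + 252043)*(-246648 + 348022) = (12324745762/34807)*101374 = 1249408776876988/34807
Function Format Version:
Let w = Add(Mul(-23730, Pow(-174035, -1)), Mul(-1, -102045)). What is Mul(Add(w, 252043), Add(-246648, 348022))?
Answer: Rational(1249408776876988, 34807) ≈ 3.5895e+10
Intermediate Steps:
w = Rational(3551885061, 34807) (w = Add(Mul(-23730, Rational(-1, 174035)), 102045) = Add(Rational(4746, 34807), 102045) = Rational(3551885061, 34807) ≈ 1.0205e+5)
Mul(Add(w, 252043), Add(-246648, 348022)) = Mul(Add(Rational(3551885061, 34807), 252043), Add(-246648, 348022)) = Mul(Rational(12324745762, 34807), 101374) = Rational(1249408776876988, 34807)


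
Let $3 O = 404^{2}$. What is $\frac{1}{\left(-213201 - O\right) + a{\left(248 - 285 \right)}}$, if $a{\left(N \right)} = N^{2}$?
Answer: $- \frac{3}{798712} \approx -3.756 \cdot 10^{-6}$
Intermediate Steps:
$O = \frac{163216}{3}$ ($O = \frac{404^{2}}{3} = \frac{1}{3} \cdot 163216 = \frac{163216}{3} \approx 54405.0$)
$\frac{1}{\left(-213201 - O\right) + a{\left(248 - 285 \right)}} = \frac{1}{\left(-213201 - \frac{163216}{3}\right) + \left(248 - 285\right)^{2}} = \frac{1}{\left(-213201 - \frac{163216}{3}\right) + \left(-37\right)^{2}} = \frac{1}{- \frac{802819}{3} + 1369} = \frac{1}{- \frac{798712}{3}} = - \frac{3}{798712}$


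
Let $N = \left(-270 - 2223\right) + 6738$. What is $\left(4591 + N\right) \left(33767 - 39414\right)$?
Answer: $-49896892$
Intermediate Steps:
$N = 4245$ ($N = -2493 + 6738 = 4245$)
$\left(4591 + N\right) \left(33767 - 39414\right) = \left(4591 + 4245\right) \left(33767 - 39414\right) = 8836 \left(-5647\right) = -49896892$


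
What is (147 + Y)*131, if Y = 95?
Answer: 31702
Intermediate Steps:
(147 + Y)*131 = (147 + 95)*131 = 242*131 = 31702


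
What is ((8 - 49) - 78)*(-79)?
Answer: 9401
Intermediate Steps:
((8 - 49) - 78)*(-79) = (-41 - 78)*(-79) = -119*(-79) = 9401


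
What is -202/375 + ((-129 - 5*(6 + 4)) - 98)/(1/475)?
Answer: -49340827/375 ≈ -1.3158e+5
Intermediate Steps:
-202/375 + ((-129 - 5*(6 + 4)) - 98)/(1/475) = -202*1/375 + ((-129 - 5*10) - 98)/(1/475) = -202/375 + ((-129 - 50) - 98)*475 = -202/375 + (-179 - 98)*475 = -202/375 - 277*475 = -202/375 - 131575 = -49340827/375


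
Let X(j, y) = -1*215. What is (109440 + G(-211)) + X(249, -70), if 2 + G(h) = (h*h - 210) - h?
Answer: 153745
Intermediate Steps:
X(j, y) = -215
G(h) = -212 + h² - h (G(h) = -2 + ((h*h - 210) - h) = -2 + ((h² - 210) - h) = -2 + ((-210 + h²) - h) = -2 + (-210 + h² - h) = -212 + h² - h)
(109440 + G(-211)) + X(249, -70) = (109440 + (-212 + (-211)² - 1*(-211))) - 215 = (109440 + (-212 + 44521 + 211)) - 215 = (109440 + 44520) - 215 = 153960 - 215 = 153745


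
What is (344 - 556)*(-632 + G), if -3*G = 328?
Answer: 471488/3 ≈ 1.5716e+5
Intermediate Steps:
G = -328/3 (G = -⅓*328 = -328/3 ≈ -109.33)
(344 - 556)*(-632 + G) = (344 - 556)*(-632 - 328/3) = -212*(-2224/3) = 471488/3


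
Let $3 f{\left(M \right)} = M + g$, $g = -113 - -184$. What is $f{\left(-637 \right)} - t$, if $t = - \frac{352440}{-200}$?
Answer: $- \frac{29263}{15} \approx -1950.9$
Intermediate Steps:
$g = 71$ ($g = -113 + 184 = 71$)
$f{\left(M \right)} = \frac{71}{3} + \frac{M}{3}$ ($f{\left(M \right)} = \frac{M + 71}{3} = \frac{71 + M}{3} = \frac{71}{3} + \frac{M}{3}$)
$t = \frac{8811}{5}$ ($t = \left(-352440\right) \left(- \frac{1}{200}\right) = \frac{8811}{5} \approx 1762.2$)
$f{\left(-637 \right)} - t = \left(\frac{71}{3} + \frac{1}{3} \left(-637\right)\right) - \frac{8811}{5} = \left(\frac{71}{3} - \frac{637}{3}\right) - \frac{8811}{5} = - \frac{566}{3} - \frac{8811}{5} = - \frac{29263}{15}$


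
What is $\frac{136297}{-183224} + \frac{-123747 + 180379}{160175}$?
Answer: $- \frac{11455030407}{29347904200} \approx -0.39032$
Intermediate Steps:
$\frac{136297}{-183224} + \frac{-123747 + 180379}{160175} = 136297 \left(- \frac{1}{183224}\right) + 56632 \cdot \frac{1}{160175} = - \frac{136297}{183224} + \frac{56632}{160175} = - \frac{11455030407}{29347904200}$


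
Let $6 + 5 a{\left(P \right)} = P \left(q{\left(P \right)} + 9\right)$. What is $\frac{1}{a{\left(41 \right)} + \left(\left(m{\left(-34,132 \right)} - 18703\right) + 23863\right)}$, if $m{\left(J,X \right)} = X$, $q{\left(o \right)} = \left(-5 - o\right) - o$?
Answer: $\frac{5}{23256} \approx 0.000215$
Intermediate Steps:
$q{\left(o \right)} = -5 - 2 o$
$a{\left(P \right)} = - \frac{6}{5} + \frac{P \left(4 - 2 P\right)}{5}$ ($a{\left(P \right)} = - \frac{6}{5} + \frac{P \left(\left(-5 - 2 P\right) + 9\right)}{5} = - \frac{6}{5} + \frac{P \left(4 - 2 P\right)}{5}$)
$\frac{1}{a{\left(41 \right)} + \left(\left(m{\left(-34,132 \right)} - 18703\right) + 23863\right)} = \frac{1}{\left(- \frac{6}{5} - \frac{2 \cdot 41^{2}}{5} + \frac{4}{5} \cdot 41\right) + \left(\left(132 - 18703\right) + 23863\right)} = \frac{1}{\left(- \frac{6}{5} - \frac{3362}{5} + \frac{164}{5}\right) + \left(-18571 + 23863\right)} = \frac{1}{\left(- \frac{6}{5} - \frac{3362}{5} + \frac{164}{5}\right) + 5292} = \frac{1}{- \frac{3204}{5} + 5292} = \frac{1}{\frac{23256}{5}} = \frac{5}{23256}$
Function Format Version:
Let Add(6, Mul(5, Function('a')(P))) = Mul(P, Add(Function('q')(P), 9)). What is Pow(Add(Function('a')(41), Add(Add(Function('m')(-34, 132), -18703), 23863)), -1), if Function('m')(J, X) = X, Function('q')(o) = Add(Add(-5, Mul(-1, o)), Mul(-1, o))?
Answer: Rational(5, 23256) ≈ 0.00021500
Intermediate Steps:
Function('q')(o) = Add(-5, Mul(-2, o))
Function('a')(P) = Add(Rational(-6, 5), Mul(Rational(1, 5), P, Add(4, Mul(-2, P)))) (Function('a')(P) = Add(Rational(-6, 5), Mul(Rational(1, 5), Mul(P, Add(Add(-5, Mul(-2, P)), 9)))) = Add(Rational(-6, 5), Mul(Rational(1, 5), Mul(P, Add(4, Mul(-2, P))))) = Add(Rational(-6, 5), Mul(Rational(1, 5), P, Add(4, Mul(-2, P)))))
Pow(Add(Function('a')(41), Add(Add(Function('m')(-34, 132), -18703), 23863)), -1) = Pow(Add(Add(Rational(-6, 5), Mul(Rational(-2, 5), Pow(41, 2)), Mul(Rational(4, 5), 41)), Add(Add(132, -18703), 23863)), -1) = Pow(Add(Add(Rational(-6, 5), Mul(Rational(-2, 5), 1681), Rational(164, 5)), Add(-18571, 23863)), -1) = Pow(Add(Add(Rational(-6, 5), Rational(-3362, 5), Rational(164, 5)), 5292), -1) = Pow(Add(Rational(-3204, 5), 5292), -1) = Pow(Rational(23256, 5), -1) = Rational(5, 23256)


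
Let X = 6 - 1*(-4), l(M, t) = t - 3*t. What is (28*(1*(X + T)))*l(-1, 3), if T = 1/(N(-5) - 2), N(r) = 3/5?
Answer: -1560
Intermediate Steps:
l(M, t) = -2*t
N(r) = 3/5 (N(r) = 3*(1/5) = 3/5)
X = 10 (X = 6 + 4 = 10)
T = -5/7 (T = 1/(3/5 - 2) = 1/(-7/5) = -5/7 ≈ -0.71429)
(28*(1*(X + T)))*l(-1, 3) = (28*(1*(10 - 5/7)))*(-2*3) = (28*(1*(65/7)))*(-6) = (28*(65/7))*(-6) = 260*(-6) = -1560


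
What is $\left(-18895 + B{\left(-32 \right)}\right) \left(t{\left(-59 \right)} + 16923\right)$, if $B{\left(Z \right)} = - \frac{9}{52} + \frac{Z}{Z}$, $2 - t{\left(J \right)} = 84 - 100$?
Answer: $- \frac{16644481677}{52} \approx -3.2009 \cdot 10^{8}$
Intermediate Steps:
$t{\left(J \right)} = 18$ ($t{\left(J \right)} = 2 - \left(84 - 100\right) = 2 - -16 = 2 + 16 = 18$)
$B{\left(Z \right)} = \frac{43}{52}$ ($B{\left(Z \right)} = \left(-9\right) \frac{1}{52} + 1 = - \frac{9}{52} + 1 = \frac{43}{52}$)
$\left(-18895 + B{\left(-32 \right)}\right) \left(t{\left(-59 \right)} + 16923\right) = \left(-18895 + \frac{43}{52}\right) \left(18 + 16923\right) = \left(- \frac{982497}{52}\right) 16941 = - \frac{16644481677}{52}$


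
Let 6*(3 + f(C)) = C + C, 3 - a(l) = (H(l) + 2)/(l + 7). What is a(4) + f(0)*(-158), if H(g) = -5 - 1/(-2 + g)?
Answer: 10501/22 ≈ 477.32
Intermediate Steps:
a(l) = 3 - (2 + (9 - 5*l)/(-2 + l))/(7 + l) (a(l) = 3 - ((9 - 5*l)/(-2 + l) + 2)/(l + 7) = 3 - (2 + (9 - 5*l)/(-2 + l))/(7 + l))
f(C) = -3 + C/3 (f(C) = -3 + (C + C)/6 = -3 + (2*C)/6 = -3 + C/3)
a(4) + f(0)*(-158) = (-47 + 3*4² + 18*4)/(-14 + 4² + 5*4) + (-3 + (⅓)*0)*(-158) = (-47 + 3*16 + 72)/(-14 + 16 + 20) + (-3 + 0)*(-158) = (-47 + 48 + 72)/22 - 3*(-158) = (1/22)*73 + 474 = 73/22 + 474 = 10501/22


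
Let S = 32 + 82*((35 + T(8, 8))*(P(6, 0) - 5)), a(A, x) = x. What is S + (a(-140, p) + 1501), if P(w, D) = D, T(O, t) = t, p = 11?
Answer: -16086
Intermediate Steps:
S = -17598 (S = 32 + 82*((35 + 8)*(0 - 5)) = 32 + 82*(43*(-5)) = 32 + 82*(-215) = 32 - 17630 = -17598)
S + (a(-140, p) + 1501) = -17598 + (11 + 1501) = -17598 + 1512 = -16086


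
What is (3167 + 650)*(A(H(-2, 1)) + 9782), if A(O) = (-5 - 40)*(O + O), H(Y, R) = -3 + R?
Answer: 38024954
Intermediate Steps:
A(O) = -90*O
(3167 + 650)*(A(H(-2, 1)) + 9782) = (3167 + 650)*(-90*(-3 + 1) + 9782) = 3817*(-90*(-2) + 9782) = 3817*(180 + 9782) = 3817*9962 = 38024954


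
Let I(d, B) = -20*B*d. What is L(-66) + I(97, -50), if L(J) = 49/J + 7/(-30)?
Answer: 16004839/165 ≈ 96999.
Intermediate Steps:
I(d, B) = -20*B*d
L(J) = -7/30 + 49/J (L(J) = 49/J + 7*(-1/30) = 49/J - 7/30 = -7/30 + 49/J)
L(-66) + I(97, -50) = (-7/30 + 49/(-66)) - 20*(-50)*97 = (-7/30 + 49*(-1/66)) + 97000 = (-7/30 - 49/66) + 97000 = -161/165 + 97000 = 16004839/165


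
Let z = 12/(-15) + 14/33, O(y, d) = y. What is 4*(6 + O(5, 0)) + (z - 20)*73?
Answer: -238166/165 ≈ -1443.4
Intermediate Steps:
z = -62/165 (z = 12*(-1/15) + 14*(1/33) = -⅘ + 14/33 = -62/165 ≈ -0.37576)
4*(6 + O(5, 0)) + (z - 20)*73 = 4*(6 + 5) + (-62/165 - 20)*73 = 4*11 - 3362/165*73 = 44 - 245426/165 = -238166/165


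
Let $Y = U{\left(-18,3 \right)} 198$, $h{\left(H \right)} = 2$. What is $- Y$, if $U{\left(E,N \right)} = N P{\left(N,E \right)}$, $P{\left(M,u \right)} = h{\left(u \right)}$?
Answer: $-1188$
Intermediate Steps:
$P{\left(M,u \right)} = 2$
$U{\left(E,N \right)} = 2 N$ ($U{\left(E,N \right)} = N 2 = 2 N$)
$Y = 1188$ ($Y = 2 \cdot 3 \cdot 198 = 6 \cdot 198 = 1188$)
$- Y = \left(-1\right) 1188 = -1188$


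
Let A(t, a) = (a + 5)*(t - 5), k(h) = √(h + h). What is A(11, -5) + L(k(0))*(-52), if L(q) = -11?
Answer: 572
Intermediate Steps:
k(h) = √2*√h (k(h) = √(2*h) = √2*√h)
A(t, a) = (-5 + t)*(5 + a) (A(t, a) = (5 + a)*(-5 + t) = (-5 + t)*(5 + a))
A(11, -5) + L(k(0))*(-52) = (-25 - 5*(-5) + 5*11 - 5*11) - 11*(-52) = (-25 + 25 + 55 - 55) + 572 = 0 + 572 = 572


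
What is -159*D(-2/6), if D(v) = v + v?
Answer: 106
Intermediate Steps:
D(v) = 2*v
-159*D(-2/6) = -318*(-2/6) = -318*(-2*⅙) = -318*(-1)/3 = -159*(-⅔) = 106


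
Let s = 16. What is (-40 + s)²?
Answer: 576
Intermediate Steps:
(-40 + s)² = (-40 + 16)² = (-24)² = 576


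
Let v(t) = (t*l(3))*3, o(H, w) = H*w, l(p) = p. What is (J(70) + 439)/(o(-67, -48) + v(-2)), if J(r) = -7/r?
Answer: 1463/10660 ≈ 0.13724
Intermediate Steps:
v(t) = 9*t (v(t) = (t*3)*3 = (3*t)*3 = 9*t)
(J(70) + 439)/(o(-67, -48) + v(-2)) = (-7/70 + 439)/(-67*(-48) + 9*(-2)) = (-7*1/70 + 439)/(3216 - 18) = (-⅒ + 439)/3198 = (4389/10)*(1/3198) = 1463/10660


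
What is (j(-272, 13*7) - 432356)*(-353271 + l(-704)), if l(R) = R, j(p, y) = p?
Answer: 153139496300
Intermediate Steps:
(j(-272, 13*7) - 432356)*(-353271 + l(-704)) = (-272 - 432356)*(-353271 - 704) = -432628*(-353975) = 153139496300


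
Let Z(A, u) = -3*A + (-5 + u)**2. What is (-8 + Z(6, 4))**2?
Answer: 625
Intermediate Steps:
Z(A, u) = (-5 + u)**2 - 3*A
(-8 + Z(6, 4))**2 = (-8 + ((-5 + 4)**2 - 3*6))**2 = (-8 + ((-1)**2 - 18))**2 = (-8 + (1 - 18))**2 = (-8 - 17)**2 = (-25)**2 = 625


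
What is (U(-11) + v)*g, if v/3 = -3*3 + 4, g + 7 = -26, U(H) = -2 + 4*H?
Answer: 2013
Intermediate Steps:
g = -33 (g = -7 - 26 = -33)
v = -15 (v = 3*(-3*3 + 4) = 3*(-9 + 4) = 3*(-5) = -15)
(U(-11) + v)*g = ((-2 + 4*(-11)) - 15)*(-33) = ((-2 - 44) - 15)*(-33) = (-46 - 15)*(-33) = -61*(-33) = 2013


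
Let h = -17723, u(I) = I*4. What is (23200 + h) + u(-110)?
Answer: 5037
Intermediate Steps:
u(I) = 4*I
(23200 + h) + u(-110) = (23200 - 17723) + 4*(-110) = 5477 - 440 = 5037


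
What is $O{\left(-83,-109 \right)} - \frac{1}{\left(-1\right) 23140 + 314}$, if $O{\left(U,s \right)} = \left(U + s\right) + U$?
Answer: $- \frac{6277149}{22826} \approx -275.0$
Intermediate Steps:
$O{\left(U,s \right)} = s + 2 U$
$O{\left(-83,-109 \right)} - \frac{1}{\left(-1\right) 23140 + 314} = \left(-109 + 2 \left(-83\right)\right) - \frac{1}{\left(-1\right) 23140 + 314} = \left(-109 - 166\right) - \frac{1}{-23140 + 314} = -275 - \frac{1}{-22826} = -275 - - \frac{1}{22826} = -275 + \frac{1}{22826} = - \frac{6277149}{22826}$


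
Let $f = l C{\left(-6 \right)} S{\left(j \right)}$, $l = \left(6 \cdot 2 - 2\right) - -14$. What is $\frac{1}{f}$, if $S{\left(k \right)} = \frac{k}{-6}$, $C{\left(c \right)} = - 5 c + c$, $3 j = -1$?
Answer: $\frac{1}{32} \approx 0.03125$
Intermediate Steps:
$j = - \frac{1}{3}$ ($j = \frac{1}{3} \left(-1\right) = - \frac{1}{3} \approx -0.33333$)
$C{\left(c \right)} = - 4 c$
$l = 24$ ($l = \left(12 - 2\right) + 14 = 10 + 14 = 24$)
$S{\left(k \right)} = - \frac{k}{6}$ ($S{\left(k \right)} = k \left(- \frac{1}{6}\right) = - \frac{k}{6}$)
$f = 32$ ($f = 24 \left(\left(-4\right) \left(-6\right)\right) \left(\left(- \frac{1}{6}\right) \left(- \frac{1}{3}\right)\right) = 24 \cdot 24 \cdot \frac{1}{18} = 576 \cdot \frac{1}{18} = 32$)
$\frac{1}{f} = \frac{1}{32}$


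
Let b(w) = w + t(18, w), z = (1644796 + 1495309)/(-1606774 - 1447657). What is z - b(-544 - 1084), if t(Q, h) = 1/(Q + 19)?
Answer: 183867467400/113013947 ≈ 1626.9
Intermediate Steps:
t(Q, h) = 1/(19 + Q)
z = -3140105/3054431 (z = 3140105/(-3054431) = 3140105*(-1/3054431) = -3140105/3054431 ≈ -1.0280)
b(w) = 1/37 + w (b(w) = w + 1/(19 + 18) = w + 1/37 = 1/37 + w)
z - b(-544 - 1084) = -3140105/3054431 - (1/37 + (-544 - 1084)) = -3140105/3054431 - (1/37 - 1628) = -3140105/3054431 - 1*(-60235/37) = -3140105/3054431 + 60235/37 = 183867467400/113013947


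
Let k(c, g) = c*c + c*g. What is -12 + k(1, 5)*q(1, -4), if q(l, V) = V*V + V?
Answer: 60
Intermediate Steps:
k(c, g) = c**2 + c*g
q(l, V) = V + V**2 (q(l, V) = V**2 + V = V + V**2)
-12 + k(1, 5)*q(1, -4) = -12 + (1*(1 + 5))*(-4*(1 - 4)) = -12 + (1*6)*(-4*(-3)) = -12 + 6*12 = -12 + 72 = 60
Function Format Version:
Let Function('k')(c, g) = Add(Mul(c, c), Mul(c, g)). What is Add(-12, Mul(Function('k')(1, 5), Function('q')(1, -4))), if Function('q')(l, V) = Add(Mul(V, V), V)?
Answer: 60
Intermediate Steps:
Function('k')(c, g) = Add(Pow(c, 2), Mul(c, g))
Function('q')(l, V) = Add(V, Pow(V, 2)) (Function('q')(l, V) = Add(Pow(V, 2), V) = Add(V, Pow(V, 2)))
Add(-12, Mul(Function('k')(1, 5), Function('q')(1, -4))) = Add(-12, Mul(Mul(1, Add(1, 5)), Mul(-4, Add(1, -4)))) = Add(-12, Mul(Mul(1, 6), Mul(-4, -3))) = Add(-12, Mul(6, 12)) = Add(-12, 72) = 60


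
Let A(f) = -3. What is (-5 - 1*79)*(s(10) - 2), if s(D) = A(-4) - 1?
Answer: 504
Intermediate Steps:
s(D) = -4 (s(D) = -3 - 1 = -4)
(-5 - 1*79)*(s(10) - 2) = (-5 - 1*79)*(-4 - 2) = (-5 - 79)*(-6) = -84*(-6) = 504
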